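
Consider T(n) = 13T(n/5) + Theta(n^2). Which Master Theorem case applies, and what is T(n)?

Master Theorem for T(n) = 13T(n/5) + O(n^2):

a = 13, b = 5, c = 2
log_b(a) = log_5(13) = 1.5937

Case 3: c = 2 > log_5(13) = 1.5937
T(n) = O(n^2) = O(n^2)

For T(n) = 13T(n/5) + O(n^2): log_5(13) = 1.5937. This is Case 3 of the Master Theorem (c > log_b(a), work dominated by root), giving O(n^2).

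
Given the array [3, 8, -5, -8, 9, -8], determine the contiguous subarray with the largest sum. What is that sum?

Using Kadane's algorithm on [3, 8, -5, -8, 9, -8]:

Scanning through the array:
Position 1 (value 8): max_ending_here = 11, max_so_far = 11
Position 2 (value -5): max_ending_here = 6, max_so_far = 11
Position 3 (value -8): max_ending_here = -2, max_so_far = 11
Position 4 (value 9): max_ending_here = 9, max_so_far = 11
Position 5 (value -8): max_ending_here = 1, max_so_far = 11

Maximum subarray: [3, 8]
Maximum sum: 11

The maximum subarray is [3, 8] with sum 11. This subarray runs from index 0 to index 1.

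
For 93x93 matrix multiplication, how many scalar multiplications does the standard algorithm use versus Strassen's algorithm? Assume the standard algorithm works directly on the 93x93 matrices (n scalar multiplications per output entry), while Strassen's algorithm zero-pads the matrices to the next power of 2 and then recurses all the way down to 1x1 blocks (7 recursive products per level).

Matrix multiplication for 93x93 matrices:

Strassen's algorithm requires power-of-2 dimensions. Pad 93x93 to 128x128 (next power of 2).

Standard algorithm: 93^3 = 804357 multiplications
Strassen's algorithm: 7^(log2(128)) = 7^7 = 823543 multiplications
Difference: 804357 - 823543 = -19186 (Strassen uses MORE here due to padding overhead — for small or just-over-power-of-2 n, padding can outweigh the per-level savings)

Standard: 804357 multiplications (93^3). Strassen: 823543 multiplications (7^7, after padding to 128x128). Strassen reduces 8 recursive multiplications to 7 at each level.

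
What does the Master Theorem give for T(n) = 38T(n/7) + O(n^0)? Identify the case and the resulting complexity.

Master Theorem for T(n) = 38T(n/7) + O(n^0):

a = 38, b = 7, c = 0
log_b(a) = log_7(38) = 1.8693

Case 1: c = 0 < log_7(38) = 1.8693
T(n) = O(n^(log_7 38))

For T(n) = 38T(n/7) + O(n^0): log_7(38) = 1.8693. This is Case 1 of the Master Theorem (c < log_b(a), work dominated by leaves), giving O(n^(log_7 38)).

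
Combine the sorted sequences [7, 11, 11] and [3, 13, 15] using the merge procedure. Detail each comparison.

Merging process:

Compare 7 vs 3: take 3 from right. Merged: [3]
Compare 7 vs 13: take 7 from left. Merged: [3, 7]
Compare 11 vs 13: take 11 from left. Merged: [3, 7, 11]
Compare 11 vs 13: take 11 from left. Merged: [3, 7, 11, 11]
Append remaining from right: [13, 15]. Merged: [3, 7, 11, 11, 13, 15]

Final merged array: [3, 7, 11, 11, 13, 15]
Total comparisons: 4

The merged array is [3, 7, 11, 11, 13, 15], requiring 4 comparisons. The merge step runs in O(n) time where n is the total number of elements.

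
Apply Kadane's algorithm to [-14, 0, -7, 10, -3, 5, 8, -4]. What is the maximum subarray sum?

Using Kadane's algorithm on [-14, 0, -7, 10, -3, 5, 8, -4]:

Scanning through the array:
Position 1 (value 0): max_ending_here = 0, max_so_far = 0
Position 2 (value -7): max_ending_here = -7, max_so_far = 0
Position 3 (value 10): max_ending_here = 10, max_so_far = 10
Position 4 (value -3): max_ending_here = 7, max_so_far = 10
Position 5 (value 5): max_ending_here = 12, max_so_far = 12
Position 6 (value 8): max_ending_here = 20, max_so_far = 20
Position 7 (value -4): max_ending_here = 16, max_so_far = 20

Maximum subarray: [10, -3, 5, 8]
Maximum sum: 20

The maximum subarray is [10, -3, 5, 8] with sum 20. This subarray runs from index 3 to index 6.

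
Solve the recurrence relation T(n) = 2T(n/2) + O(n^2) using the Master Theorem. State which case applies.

Master Theorem for T(n) = 2T(n/2) + O(n^2):

a = 2, b = 2, c = 2
log_b(a) = log_2(2) = 1.0000

Case 3: c = 2 > log_2(2) = 1.0000
T(n) = O(n^2) = O(n^2)

For T(n) = 2T(n/2) + O(n^2): log_2(2) = 1.0000. This is Case 3 of the Master Theorem (c > log_b(a), work dominated by root), giving O(n^2).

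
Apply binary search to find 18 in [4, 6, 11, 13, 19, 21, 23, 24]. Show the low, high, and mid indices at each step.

Binary search for 18 in [4, 6, 11, 13, 19, 21, 23, 24]:

lo=0, hi=7, mid=3, arr[mid]=13 -> 13 < 18, search right half
lo=4, hi=7, mid=5, arr[mid]=21 -> 21 > 18, search left half
lo=4, hi=4, mid=4, arr[mid]=19 -> 19 > 18, search left half
lo=4 > hi=3, target 18 not found

Binary search determines that 18 is not in the array after 3 comparisons. The search space was exhausted without finding the target.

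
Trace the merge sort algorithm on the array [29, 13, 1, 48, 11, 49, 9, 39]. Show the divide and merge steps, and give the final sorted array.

Merge sort trace:

Split: [29, 13, 1, 48, 11, 49, 9, 39] -> [29, 13, 1, 48] and [11, 49, 9, 39]
  Split: [29, 13, 1, 48] -> [29, 13] and [1, 48]
    Split: [29, 13] -> [29] and [13]
    Merge: [29] + [13] -> [13, 29]
    Split: [1, 48] -> [1] and [48]
    Merge: [1] + [48] -> [1, 48]
  Merge: [13, 29] + [1, 48] -> [1, 13, 29, 48]
  Split: [11, 49, 9, 39] -> [11, 49] and [9, 39]
    Split: [11, 49] -> [11] and [49]
    Merge: [11] + [49] -> [11, 49]
    Split: [9, 39] -> [9] and [39]
    Merge: [9] + [39] -> [9, 39]
  Merge: [11, 49] + [9, 39] -> [9, 11, 39, 49]
Merge: [1, 13, 29, 48] + [9, 11, 39, 49] -> [1, 9, 11, 13, 29, 39, 48, 49]

Final sorted array: [1, 9, 11, 13, 29, 39, 48, 49]

The merge sort proceeds by recursively splitting the array and merging sorted halves.
After all merges, the sorted array is [1, 9, 11, 13, 29, 39, 48, 49].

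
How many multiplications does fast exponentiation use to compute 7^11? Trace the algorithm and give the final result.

Computing 7^11 by squaring (build up from 7^1; each line after the first costs one multiplication):

7^1 = 7
7^2 = (7^1)^2 = 7^2 = 49
7^4 = (7^2)^2 = 49^2 = 2401
7^5 = 7 * 7^4 = 7 * 2401 = 16807
7^10 = (7^5)^2 = 16807^2 = 282475249
7^11 = 7 * 7^10 = 7 * 282475249 = 1977326743

Result: 1977326743
Multiplications needed: 5 (5 lines after 7^1)

7^11 = 1977326743. Using exponentiation by squaring, this requires 5 multiplications. The key idea: if the exponent is even, square the half-power; if odd, multiply by the base once.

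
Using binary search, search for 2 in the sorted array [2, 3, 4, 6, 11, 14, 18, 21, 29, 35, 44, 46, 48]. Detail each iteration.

Binary search for 2 in [2, 3, 4, 6, 11, 14, 18, 21, 29, 35, 44, 46, 48]:

lo=0, hi=12, mid=6, arr[mid]=18 -> 18 > 2, search left half
lo=0, hi=5, mid=2, arr[mid]=4 -> 4 > 2, search left half
lo=0, hi=1, mid=0, arr[mid]=2 -> Found target at index 0!

Binary search finds 2 at index 0 after 3 comparisons. The search repeatedly halves the search space by comparing with the middle element.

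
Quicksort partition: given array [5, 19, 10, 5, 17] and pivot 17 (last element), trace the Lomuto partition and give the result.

Lomuto partition with pivot = 17:

Initial array: [5, 19, 10, 5, 17]

arr[0]=5 <= 17: swap with position 0, array becomes [5, 19, 10, 5, 17]
arr[1]=19 > 17: no swap
arr[2]=10 <= 17: swap with position 1, array becomes [5, 10, 19, 5, 17]
arr[3]=5 <= 17: swap with position 2, array becomes [5, 10, 5, 19, 17]

Place pivot at position 3: [5, 10, 5, 17, 19]
Pivot position: 3

After partitioning with pivot 17, the array becomes [5, 10, 5, 17, 19]. The pivot is placed at index 3. All elements to the left of the pivot are <= 17, and all elements to the right are > 17.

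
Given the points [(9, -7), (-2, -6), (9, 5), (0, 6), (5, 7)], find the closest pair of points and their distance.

Computing all pairwise distances among 5 points:

d((9, -7), (-2, -6)) = 11.0454
d((9, -7), (9, 5)) = 12.0
d((9, -7), (0, 6)) = 15.8114
d((9, -7), (5, 7)) = 14.5602
d((-2, -6), (9, 5)) = 15.5563
d((-2, -6), (0, 6)) = 12.1655
d((-2, -6), (5, 7)) = 14.7648
d((9, 5), (0, 6)) = 9.0554
d((9, 5), (5, 7)) = 4.4721 <-- minimum
d((0, 6), (5, 7)) = 5.099

Closest pair: (9, 5) and (5, 7) with distance 4.4721

The closest pair is (9, 5) and (5, 7) with Euclidean distance 4.4721. For 5 points, brute-force pairwise comparison is shown above. For large n, the divide-and-conquer algorithm (sort by x, recurse on halves, check the dividing strip) achieves O(n log n).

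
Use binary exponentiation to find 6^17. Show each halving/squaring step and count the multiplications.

Computing 6^17 by squaring (build up from 6^1; each line after the first costs one multiplication):

6^1 = 6
6^2 = (6^1)^2 = 6^2 = 36
6^4 = (6^2)^2 = 36^2 = 1296
6^8 = (6^4)^2 = 1296^2 = 1679616
6^16 = (6^8)^2 = 1679616^2 = 2821109907456
6^17 = 6 * 6^16 = 6 * 2821109907456 = 16926659444736

Result: 16926659444736
Multiplications needed: 5 (5 lines after 6^1)

6^17 = 16926659444736. Using exponentiation by squaring, this requires 5 multiplications. The key idea: if the exponent is even, square the half-power; if odd, multiply by the base once.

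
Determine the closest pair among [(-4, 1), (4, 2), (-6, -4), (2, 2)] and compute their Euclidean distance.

Computing all pairwise distances among 4 points:

d((-4, 1), (4, 2)) = 8.0623
d((-4, 1), (-6, -4)) = 5.3852
d((-4, 1), (2, 2)) = 6.0828
d((4, 2), (-6, -4)) = 11.6619
d((4, 2), (2, 2)) = 2.0 <-- minimum
d((-6, -4), (2, 2)) = 10.0

Closest pair: (4, 2) and (2, 2) with distance 2.0

The closest pair is (4, 2) and (2, 2) with Euclidean distance 2.0. For 4 points, brute-force pairwise comparison is shown above. For large n, the divide-and-conquer algorithm (sort by x, recurse on halves, check the dividing strip) achieves O(n log n).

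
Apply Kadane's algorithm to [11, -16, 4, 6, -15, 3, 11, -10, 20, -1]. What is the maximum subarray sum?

Using Kadane's algorithm on [11, -16, 4, 6, -15, 3, 11, -10, 20, -1]:

Scanning through the array:
Position 1 (value -16): max_ending_here = -5, max_so_far = 11
Position 2 (value 4): max_ending_here = 4, max_so_far = 11
Position 3 (value 6): max_ending_here = 10, max_so_far = 11
Position 4 (value -15): max_ending_here = -5, max_so_far = 11
Position 5 (value 3): max_ending_here = 3, max_so_far = 11
Position 6 (value 11): max_ending_here = 14, max_so_far = 14
Position 7 (value -10): max_ending_here = 4, max_so_far = 14
Position 8 (value 20): max_ending_here = 24, max_so_far = 24
Position 9 (value -1): max_ending_here = 23, max_so_far = 24

Maximum subarray: [3, 11, -10, 20]
Maximum sum: 24

The maximum subarray is [3, 11, -10, 20] with sum 24. This subarray runs from index 5 to index 8.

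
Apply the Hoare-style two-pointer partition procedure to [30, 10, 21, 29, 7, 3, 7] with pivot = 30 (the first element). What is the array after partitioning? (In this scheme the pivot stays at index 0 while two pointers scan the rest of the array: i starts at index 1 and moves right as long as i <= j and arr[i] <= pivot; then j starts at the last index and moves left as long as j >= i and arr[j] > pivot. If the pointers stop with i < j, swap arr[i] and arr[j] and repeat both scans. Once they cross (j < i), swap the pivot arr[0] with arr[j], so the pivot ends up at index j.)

Hoare-style two-pointer partition with pivot = 30:

Initial array: [30, 10, 21, 29, 7, 3, 7]

Pointers start at i = 1, j = 6.
i ends at 7, j ends at 6: the pointers have crossed (j < i), so scanning stops.

Swap pivot arr[0] with arr[6] to place pivot at position 6: [7, 10, 21, 29, 7, 3, 30]
Pivot position: 6

After partitioning with pivot 30, the array becomes [7, 10, 21, 29, 7, 3, 30]. The pivot is placed at index 6. All elements to the left of the pivot are <= 30, and all elements to the right are > 30.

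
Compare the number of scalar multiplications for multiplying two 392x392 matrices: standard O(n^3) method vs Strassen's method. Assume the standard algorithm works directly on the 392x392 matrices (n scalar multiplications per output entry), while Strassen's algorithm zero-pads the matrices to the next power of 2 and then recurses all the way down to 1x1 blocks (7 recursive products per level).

Matrix multiplication for 392x392 matrices:

Strassen's algorithm requires power-of-2 dimensions. Pad 392x392 to 512x512 (next power of 2).

Standard algorithm: 392^3 = 60236288 multiplications
Strassen's algorithm: 7^(log2(512)) = 7^9 = 40353607 multiplications
Savings: 60236288 - 40353607 = 19882681 multiplications

Standard: 60236288 multiplications (392^3). Strassen: 40353607 multiplications (7^9, after padding to 512x512). Strassen reduces 8 recursive multiplications to 7 at each level.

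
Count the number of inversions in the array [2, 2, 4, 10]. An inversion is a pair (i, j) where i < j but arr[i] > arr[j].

Finding inversions in [2, 2, 4, 10]:


Total inversions: 0

The array has 0 inversions. It is already sorted.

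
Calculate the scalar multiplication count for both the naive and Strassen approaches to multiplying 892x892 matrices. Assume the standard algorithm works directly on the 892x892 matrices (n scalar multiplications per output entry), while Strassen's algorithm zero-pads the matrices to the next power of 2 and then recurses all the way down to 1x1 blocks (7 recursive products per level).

Matrix multiplication for 892x892 matrices:

Strassen's algorithm requires power-of-2 dimensions. Pad 892x892 to 1024x1024 (next power of 2).

Standard algorithm: 892^3 = 709732288 multiplications
Strassen's algorithm: 7^(log2(1024)) = 7^10 = 282475249 multiplications
Savings: 709732288 - 282475249 = 427257039 multiplications

Standard: 709732288 multiplications (892^3). Strassen: 282475249 multiplications (7^10, after padding to 1024x1024). Strassen reduces 8 recursive multiplications to 7 at each level.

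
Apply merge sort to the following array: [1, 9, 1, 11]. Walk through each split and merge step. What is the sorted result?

Merge sort trace:

Split: [1, 9, 1, 11] -> [1, 9] and [1, 11]
  Split: [1, 9] -> [1] and [9]
  Merge: [1] + [9] -> [1, 9]
  Split: [1, 11] -> [1] and [11]
  Merge: [1] + [11] -> [1, 11]
Merge: [1, 9] + [1, 11] -> [1, 1, 9, 11]

Final sorted array: [1, 1, 9, 11]

The merge sort proceeds by recursively splitting the array and merging sorted halves.
After all merges, the sorted array is [1, 1, 9, 11].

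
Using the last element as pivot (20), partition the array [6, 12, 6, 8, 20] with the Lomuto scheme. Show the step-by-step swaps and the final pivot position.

Lomuto partition with pivot = 20:

Initial array: [6, 12, 6, 8, 20]

arr[0]=6 <= 20: swap with position 0, array becomes [6, 12, 6, 8, 20]
arr[1]=12 <= 20: swap with position 1, array becomes [6, 12, 6, 8, 20]
arr[2]=6 <= 20: swap with position 2, array becomes [6, 12, 6, 8, 20]
arr[3]=8 <= 20: swap with position 3, array becomes [6, 12, 6, 8, 20]

Place pivot at position 4: [6, 12, 6, 8, 20]
Pivot position: 4

After partitioning with pivot 20, the array becomes [6, 12, 6, 8, 20]. The pivot is placed at index 4. All elements to the left of the pivot are <= 20, and all elements to the right are > 20.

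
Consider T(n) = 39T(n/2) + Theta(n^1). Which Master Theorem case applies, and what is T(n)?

Master Theorem for T(n) = 39T(n/2) + O(n^1):

a = 39, b = 2, c = 1
log_b(a) = log_2(39) = 5.2854

Case 1: c = 1 < log_2(39) = 5.2854
T(n) = O(n^(log_2 39))

For T(n) = 39T(n/2) + O(n^1): log_2(39) = 5.2854. This is Case 1 of the Master Theorem (c < log_b(a), work dominated by leaves), giving O(n^(log_2 39)).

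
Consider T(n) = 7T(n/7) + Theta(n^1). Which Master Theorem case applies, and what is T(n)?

Master Theorem for T(n) = 7T(n/7) + O(n^1):

a = 7, b = 7, c = 1
log_b(a) = log_7(7) = 1.0000

Case 2: c = 1 = log_7(7) = 1.0000
T(n) = O(n^1 log n) = O(n log n)

For T(n) = 7T(n/7) + O(n^1): log_7(7) = 1.0000. This is Case 2 of the Master Theorem (c = log_b(a), equal work at all levels), giving O(n log n).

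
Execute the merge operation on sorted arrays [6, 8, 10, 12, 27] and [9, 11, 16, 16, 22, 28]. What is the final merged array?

Merging process:

Compare 6 vs 9: take 6 from left. Merged: [6]
Compare 8 vs 9: take 8 from left. Merged: [6, 8]
Compare 10 vs 9: take 9 from right. Merged: [6, 8, 9]
Compare 10 vs 11: take 10 from left. Merged: [6, 8, 9, 10]
Compare 12 vs 11: take 11 from right. Merged: [6, 8, 9, 10, 11]
Compare 12 vs 16: take 12 from left. Merged: [6, 8, 9, 10, 11, 12]
Compare 27 vs 16: take 16 from right. Merged: [6, 8, 9, 10, 11, 12, 16]
Compare 27 vs 16: take 16 from right. Merged: [6, 8, 9, 10, 11, 12, 16, 16]
Compare 27 vs 22: take 22 from right. Merged: [6, 8, 9, 10, 11, 12, 16, 16, 22]
Compare 27 vs 28: take 27 from left. Merged: [6, 8, 9, 10, 11, 12, 16, 16, 22, 27]
Append remaining from right: [28]. Merged: [6, 8, 9, 10, 11, 12, 16, 16, 22, 27, 28]

Final merged array: [6, 8, 9, 10, 11, 12, 16, 16, 22, 27, 28]
Total comparisons: 10

The merged array is [6, 8, 9, 10, 11, 12, 16, 16, 22, 27, 28], requiring 10 comparisons. The merge step runs in O(n) time where n is the total number of elements.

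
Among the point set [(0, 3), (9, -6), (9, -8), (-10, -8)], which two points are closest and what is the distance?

Computing all pairwise distances among 4 points:

d((0, 3), (9, -6)) = 12.7279
d((0, 3), (9, -8)) = 14.2127
d((0, 3), (-10, -8)) = 14.8661
d((9, -6), (9, -8)) = 2.0 <-- minimum
d((9, -6), (-10, -8)) = 19.105
d((9, -8), (-10, -8)) = 19.0

Closest pair: (9, -6) and (9, -8) with distance 2.0

The closest pair is (9, -6) and (9, -8) with Euclidean distance 2.0. For 4 points, brute-force pairwise comparison is shown above. For large n, the divide-and-conquer algorithm (sort by x, recurse on halves, check the dividing strip) achieves O(n log n).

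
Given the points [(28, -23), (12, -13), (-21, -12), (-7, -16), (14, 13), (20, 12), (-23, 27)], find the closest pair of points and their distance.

Computing all pairwise distances among 7 points:

d((28, -23), (12, -13)) = 18.868
d((28, -23), (-21, -12)) = 50.2195
d((28, -23), (-7, -16)) = 35.6931
d((28, -23), (14, 13)) = 38.6264
d((28, -23), (20, 12)) = 35.9026
d((28, -23), (-23, 27)) = 71.4213
d((12, -13), (-21, -12)) = 33.0151
d((12, -13), (-7, -16)) = 19.2354
d((12, -13), (14, 13)) = 26.0768
d((12, -13), (20, 12)) = 26.2488
d((12, -13), (-23, 27)) = 53.1507
d((-21, -12), (-7, -16)) = 14.5602
d((-21, -12), (14, 13)) = 43.0116
d((-21, -12), (20, 12)) = 47.5079
d((-21, -12), (-23, 27)) = 39.0512
d((-7, -16), (14, 13)) = 35.805
d((-7, -16), (20, 12)) = 38.8973
d((-7, -16), (-23, 27)) = 45.8803
d((14, 13), (20, 12)) = 6.0828 <-- minimum
d((14, 13), (-23, 27)) = 39.5601
d((20, 12), (-23, 27)) = 45.5412

Closest pair: (14, 13) and (20, 12) with distance 6.0828

The closest pair is (14, 13) and (20, 12) with Euclidean distance 6.0828. For 7 points, brute-force pairwise comparison is shown above. For large n, the divide-and-conquer algorithm (sort by x, recurse on halves, check the dividing strip) achieves O(n log n).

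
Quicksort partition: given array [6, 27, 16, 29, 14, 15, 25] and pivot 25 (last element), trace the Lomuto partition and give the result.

Lomuto partition with pivot = 25:

Initial array: [6, 27, 16, 29, 14, 15, 25]

arr[0]=6 <= 25: swap with position 0, array becomes [6, 27, 16, 29, 14, 15, 25]
arr[1]=27 > 25: no swap
arr[2]=16 <= 25: swap with position 1, array becomes [6, 16, 27, 29, 14, 15, 25]
arr[3]=29 > 25: no swap
arr[4]=14 <= 25: swap with position 2, array becomes [6, 16, 14, 29, 27, 15, 25]
arr[5]=15 <= 25: swap with position 3, array becomes [6, 16, 14, 15, 27, 29, 25]

Place pivot at position 4: [6, 16, 14, 15, 25, 29, 27]
Pivot position: 4

After partitioning with pivot 25, the array becomes [6, 16, 14, 15, 25, 29, 27]. The pivot is placed at index 4. All elements to the left of the pivot are <= 25, and all elements to the right are > 25.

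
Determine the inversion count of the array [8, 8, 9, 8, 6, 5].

Finding inversions in [8, 8, 9, 8, 6, 5]:

(0, 4): arr[0]=8 > arr[4]=6
(0, 5): arr[0]=8 > arr[5]=5
(1, 4): arr[1]=8 > arr[4]=6
(1, 5): arr[1]=8 > arr[5]=5
(2, 3): arr[2]=9 > arr[3]=8
(2, 4): arr[2]=9 > arr[4]=6
(2, 5): arr[2]=9 > arr[5]=5
(3, 4): arr[3]=8 > arr[4]=6
(3, 5): arr[3]=8 > arr[5]=5
(4, 5): arr[4]=6 > arr[5]=5

Total inversions: 10

The array has 10 inversion(s): (0,4), (0,5), (1,4), (1,5), (2,3), (2,4), (2,5), (3,4), (3,5), (4,5). Each pair (i,j) satisfies i < j and arr[i] > arr[j].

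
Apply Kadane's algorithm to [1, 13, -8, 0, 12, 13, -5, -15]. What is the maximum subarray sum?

Using Kadane's algorithm on [1, 13, -8, 0, 12, 13, -5, -15]:

Scanning through the array:
Position 1 (value 13): max_ending_here = 14, max_so_far = 14
Position 2 (value -8): max_ending_here = 6, max_so_far = 14
Position 3 (value 0): max_ending_here = 6, max_so_far = 14
Position 4 (value 12): max_ending_here = 18, max_so_far = 18
Position 5 (value 13): max_ending_here = 31, max_so_far = 31
Position 6 (value -5): max_ending_here = 26, max_so_far = 31
Position 7 (value -15): max_ending_here = 11, max_so_far = 31

Maximum subarray: [1, 13, -8, 0, 12, 13]
Maximum sum: 31

The maximum subarray is [1, 13, -8, 0, 12, 13] with sum 31. This subarray runs from index 0 to index 5.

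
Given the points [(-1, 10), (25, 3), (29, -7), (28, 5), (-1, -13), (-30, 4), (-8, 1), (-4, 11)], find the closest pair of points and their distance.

Computing all pairwise distances among 8 points:

d((-1, 10), (25, 3)) = 26.9258
d((-1, 10), (29, -7)) = 34.4819
d((-1, 10), (28, 5)) = 29.4279
d((-1, 10), (-1, -13)) = 23.0
d((-1, 10), (-30, 4)) = 29.6142
d((-1, 10), (-8, 1)) = 11.4018
d((-1, 10), (-4, 11)) = 3.1623 <-- minimum
d((25, 3), (29, -7)) = 10.7703
d((25, 3), (28, 5)) = 3.6056
d((25, 3), (-1, -13)) = 30.5287
d((25, 3), (-30, 4)) = 55.0091
d((25, 3), (-8, 1)) = 33.0606
d((25, 3), (-4, 11)) = 30.0832
d((29, -7), (28, 5)) = 12.0416
d((29, -7), (-1, -13)) = 30.5941
d((29, -7), (-30, 4)) = 60.0167
d((29, -7), (-8, 1)) = 37.855
d((29, -7), (-4, 11)) = 37.5899
d((28, 5), (-1, -13)) = 34.1321
d((28, 5), (-30, 4)) = 58.0086
d((28, 5), (-8, 1)) = 36.2215
d((28, 5), (-4, 11)) = 32.5576
d((-1, -13), (-30, 4)) = 33.6155
d((-1, -13), (-8, 1)) = 15.6525
d((-1, -13), (-4, 11)) = 24.1868
d((-30, 4), (-8, 1)) = 22.2036
d((-30, 4), (-4, 11)) = 26.9258
d((-8, 1), (-4, 11)) = 10.7703

Closest pair: (-1, 10) and (-4, 11) with distance 3.1623

The closest pair is (-1, 10) and (-4, 11) with Euclidean distance 3.1623. For 8 points, brute-force pairwise comparison is shown above. For large n, the divide-and-conquer algorithm (sort by x, recurse on halves, check the dividing strip) achieves O(n log n).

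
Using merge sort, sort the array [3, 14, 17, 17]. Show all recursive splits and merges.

Merge sort trace:

Split: [3, 14, 17, 17] -> [3, 14] and [17, 17]
  Split: [3, 14] -> [3] and [14]
  Merge: [3] + [14] -> [3, 14]
  Split: [17, 17] -> [17] and [17]
  Merge: [17] + [17] -> [17, 17]
Merge: [3, 14] + [17, 17] -> [3, 14, 17, 17]

Final sorted array: [3, 14, 17, 17]

The merge sort proceeds by recursively splitting the array and merging sorted halves.
After all merges, the sorted array is [3, 14, 17, 17].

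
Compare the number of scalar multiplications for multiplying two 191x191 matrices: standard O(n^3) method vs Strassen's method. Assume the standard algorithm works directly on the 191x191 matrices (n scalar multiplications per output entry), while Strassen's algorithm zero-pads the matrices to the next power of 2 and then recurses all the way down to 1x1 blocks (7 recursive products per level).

Matrix multiplication for 191x191 matrices:

Strassen's algorithm requires power-of-2 dimensions. Pad 191x191 to 256x256 (next power of 2).

Standard algorithm: 191^3 = 6967871 multiplications
Strassen's algorithm: 7^(log2(256)) = 7^8 = 5764801 multiplications
Savings: 6967871 - 5764801 = 1203070 multiplications

Standard: 6967871 multiplications (191^3). Strassen: 5764801 multiplications (7^8, after padding to 256x256). Strassen reduces 8 recursive multiplications to 7 at each level.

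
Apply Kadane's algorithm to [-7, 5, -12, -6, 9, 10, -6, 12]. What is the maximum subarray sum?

Using Kadane's algorithm on [-7, 5, -12, -6, 9, 10, -6, 12]:

Scanning through the array:
Position 1 (value 5): max_ending_here = 5, max_so_far = 5
Position 2 (value -12): max_ending_here = -7, max_so_far = 5
Position 3 (value -6): max_ending_here = -6, max_so_far = 5
Position 4 (value 9): max_ending_here = 9, max_so_far = 9
Position 5 (value 10): max_ending_here = 19, max_so_far = 19
Position 6 (value -6): max_ending_here = 13, max_so_far = 19
Position 7 (value 12): max_ending_here = 25, max_so_far = 25

Maximum subarray: [9, 10, -6, 12]
Maximum sum: 25

The maximum subarray is [9, 10, -6, 12] with sum 25. This subarray runs from index 4 to index 7.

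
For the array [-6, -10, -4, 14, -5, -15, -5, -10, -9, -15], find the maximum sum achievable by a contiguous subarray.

Using Kadane's algorithm on [-6, -10, -4, 14, -5, -15, -5, -10, -9, -15]:

Scanning through the array:
Position 1 (value -10): max_ending_here = -10, max_so_far = -6
Position 2 (value -4): max_ending_here = -4, max_so_far = -4
Position 3 (value 14): max_ending_here = 14, max_so_far = 14
Position 4 (value -5): max_ending_here = 9, max_so_far = 14
Position 5 (value -15): max_ending_here = -6, max_so_far = 14
Position 6 (value -5): max_ending_here = -5, max_so_far = 14
Position 7 (value -10): max_ending_here = -10, max_so_far = 14
Position 8 (value -9): max_ending_here = -9, max_so_far = 14
Position 9 (value -15): max_ending_here = -15, max_so_far = 14

Maximum subarray: [14]
Maximum sum: 14

The maximum subarray is [14] with sum 14. This subarray runs from index 3 to index 3.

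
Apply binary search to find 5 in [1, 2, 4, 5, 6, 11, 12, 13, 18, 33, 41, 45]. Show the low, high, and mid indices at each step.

Binary search for 5 in [1, 2, 4, 5, 6, 11, 12, 13, 18, 33, 41, 45]:

lo=0, hi=11, mid=5, arr[mid]=11 -> 11 > 5, search left half
lo=0, hi=4, mid=2, arr[mid]=4 -> 4 < 5, search right half
lo=3, hi=4, mid=3, arr[mid]=5 -> Found target at index 3!

Binary search finds 5 at index 3 after 3 comparisons. The search repeatedly halves the search space by comparing with the middle element.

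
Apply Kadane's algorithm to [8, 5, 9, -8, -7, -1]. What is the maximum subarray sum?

Using Kadane's algorithm on [8, 5, 9, -8, -7, -1]:

Scanning through the array:
Position 1 (value 5): max_ending_here = 13, max_so_far = 13
Position 2 (value 9): max_ending_here = 22, max_so_far = 22
Position 3 (value -8): max_ending_here = 14, max_so_far = 22
Position 4 (value -7): max_ending_here = 7, max_so_far = 22
Position 5 (value -1): max_ending_here = 6, max_so_far = 22

Maximum subarray: [8, 5, 9]
Maximum sum: 22

The maximum subarray is [8, 5, 9] with sum 22. This subarray runs from index 0 to index 2.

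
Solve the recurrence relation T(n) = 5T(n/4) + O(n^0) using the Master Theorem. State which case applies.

Master Theorem for T(n) = 5T(n/4) + O(n^0):

a = 5, b = 4, c = 0
log_b(a) = log_4(5) = 1.1610

Case 1: c = 0 < log_4(5) = 1.1610
T(n) = O(n^(log_4 5))

For T(n) = 5T(n/4) + O(n^0): log_4(5) = 1.1610. This is Case 1 of the Master Theorem (c < log_b(a), work dominated by leaves), giving O(n^(log_4 5)).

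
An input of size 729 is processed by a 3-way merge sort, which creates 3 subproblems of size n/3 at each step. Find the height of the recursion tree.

For divide and conquer with division factor 3:

Problem sizes at each level:
Level 0: 729
Level 1: 243
Level 2: 81
Level 3: 27
Level 4: 9
Level 5: 3
Level 6: 1

The root is level 0 and the size-1 base case is level 6 (the tree spans levels 0 through 6, i.e. 7 levels counting the root), so the depth is the number of divisions: log_3(729) = 6

The recursion tree depth is log_3(729) = 6. At each level, the problem size is divided by 3, so it takes 6 divisions to reduce to a base case of size 1. The algorithm makes 3 recursive calls at each level.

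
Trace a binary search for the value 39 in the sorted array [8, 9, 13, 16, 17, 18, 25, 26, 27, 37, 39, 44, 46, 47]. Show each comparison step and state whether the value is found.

Binary search for 39 in [8, 9, 13, 16, 17, 18, 25, 26, 27, 37, 39, 44, 46, 47]:

lo=0, hi=13, mid=6, arr[mid]=25 -> 25 < 39, search right half
lo=7, hi=13, mid=10, arr[mid]=39 -> Found target at index 10!

Binary search finds 39 at index 10 after 2 comparisons. The search repeatedly halves the search space by comparing with the middle element.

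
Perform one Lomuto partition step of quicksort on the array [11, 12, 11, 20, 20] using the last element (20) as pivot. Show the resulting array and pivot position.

Lomuto partition with pivot = 20:

Initial array: [11, 12, 11, 20, 20]

arr[0]=11 <= 20: swap with position 0, array becomes [11, 12, 11, 20, 20]
arr[1]=12 <= 20: swap with position 1, array becomes [11, 12, 11, 20, 20]
arr[2]=11 <= 20: swap with position 2, array becomes [11, 12, 11, 20, 20]
arr[3]=20 <= 20: swap with position 3, array becomes [11, 12, 11, 20, 20]

Place pivot at position 4: [11, 12, 11, 20, 20]
Pivot position: 4

After partitioning with pivot 20, the array becomes [11, 12, 11, 20, 20]. The pivot is placed at index 4. All elements to the left of the pivot are <= 20, and all elements to the right are > 20.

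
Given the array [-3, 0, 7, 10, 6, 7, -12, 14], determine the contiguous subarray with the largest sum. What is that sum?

Using Kadane's algorithm on [-3, 0, 7, 10, 6, 7, -12, 14]:

Scanning through the array:
Position 1 (value 0): max_ending_here = 0, max_so_far = 0
Position 2 (value 7): max_ending_here = 7, max_so_far = 7
Position 3 (value 10): max_ending_here = 17, max_so_far = 17
Position 4 (value 6): max_ending_here = 23, max_so_far = 23
Position 5 (value 7): max_ending_here = 30, max_so_far = 30
Position 6 (value -12): max_ending_here = 18, max_so_far = 30
Position 7 (value 14): max_ending_here = 32, max_so_far = 32

Maximum subarray: [0, 7, 10, 6, 7, -12, 14]
Maximum sum: 32

The maximum subarray is [0, 7, 10, 6, 7, -12, 14] with sum 32. This subarray runs from index 1 to index 7.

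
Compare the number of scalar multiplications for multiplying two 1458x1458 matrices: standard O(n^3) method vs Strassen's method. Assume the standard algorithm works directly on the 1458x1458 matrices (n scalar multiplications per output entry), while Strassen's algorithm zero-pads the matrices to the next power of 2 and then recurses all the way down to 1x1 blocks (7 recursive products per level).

Matrix multiplication for 1458x1458 matrices:

Strassen's algorithm requires power-of-2 dimensions. Pad 1458x1458 to 2048x2048 (next power of 2).

Standard algorithm: 1458^3 = 3099363912 multiplications
Strassen's algorithm: 7^(log2(2048)) = 7^11 = 1977326743 multiplications
Savings: 3099363912 - 1977326743 = 1122037169 multiplications

Standard: 3099363912 multiplications (1458^3). Strassen: 1977326743 multiplications (7^11, after padding to 2048x2048). Strassen reduces 8 recursive multiplications to 7 at each level.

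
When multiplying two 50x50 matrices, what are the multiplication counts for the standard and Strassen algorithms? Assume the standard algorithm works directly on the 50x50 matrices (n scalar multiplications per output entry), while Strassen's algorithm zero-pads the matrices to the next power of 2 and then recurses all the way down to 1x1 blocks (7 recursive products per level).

Matrix multiplication for 50x50 matrices:

Strassen's algorithm requires power-of-2 dimensions. Pad 50x50 to 64x64 (next power of 2).

Standard algorithm: 50^3 = 125000 multiplications
Strassen's algorithm: 7^(log2(64)) = 7^6 = 117649 multiplications
Savings: 125000 - 117649 = 7351 multiplications

Standard: 125000 multiplications (50^3). Strassen: 117649 multiplications (7^6, after padding to 64x64). Strassen reduces 8 recursive multiplications to 7 at each level.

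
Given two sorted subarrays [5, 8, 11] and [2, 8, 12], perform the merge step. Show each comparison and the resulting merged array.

Merging process:

Compare 5 vs 2: take 2 from right. Merged: [2]
Compare 5 vs 8: take 5 from left. Merged: [2, 5]
Compare 8 vs 8: take 8 from left. Merged: [2, 5, 8]
Compare 11 vs 8: take 8 from right. Merged: [2, 5, 8, 8]
Compare 11 vs 12: take 11 from left. Merged: [2, 5, 8, 8, 11]
Append remaining from right: [12]. Merged: [2, 5, 8, 8, 11, 12]

Final merged array: [2, 5, 8, 8, 11, 12]
Total comparisons: 5

The merged array is [2, 5, 8, 8, 11, 12], requiring 5 comparisons. The merge step runs in O(n) time where n is the total number of elements.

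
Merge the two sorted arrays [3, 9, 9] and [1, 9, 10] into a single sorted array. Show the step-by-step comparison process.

Merging process:

Compare 3 vs 1: take 1 from right. Merged: [1]
Compare 3 vs 9: take 3 from left. Merged: [1, 3]
Compare 9 vs 9: take 9 from left. Merged: [1, 3, 9]
Compare 9 vs 9: take 9 from left. Merged: [1, 3, 9, 9]
Append remaining from right: [9, 10]. Merged: [1, 3, 9, 9, 9, 10]

Final merged array: [1, 3, 9, 9, 9, 10]
Total comparisons: 4

The merged array is [1, 3, 9, 9, 9, 10], requiring 4 comparisons. The merge step runs in O(n) time where n is the total number of elements.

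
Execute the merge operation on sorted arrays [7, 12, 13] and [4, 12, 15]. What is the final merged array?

Merging process:

Compare 7 vs 4: take 4 from right. Merged: [4]
Compare 7 vs 12: take 7 from left. Merged: [4, 7]
Compare 12 vs 12: take 12 from left. Merged: [4, 7, 12]
Compare 13 vs 12: take 12 from right. Merged: [4, 7, 12, 12]
Compare 13 vs 15: take 13 from left. Merged: [4, 7, 12, 12, 13]
Append remaining from right: [15]. Merged: [4, 7, 12, 12, 13, 15]

Final merged array: [4, 7, 12, 12, 13, 15]
Total comparisons: 5

The merged array is [4, 7, 12, 12, 13, 15], requiring 5 comparisons. The merge step runs in O(n) time where n is the total number of elements.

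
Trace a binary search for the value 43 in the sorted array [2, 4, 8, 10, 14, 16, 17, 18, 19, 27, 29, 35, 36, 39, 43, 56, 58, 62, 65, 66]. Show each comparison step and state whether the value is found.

Binary search for 43 in [2, 4, 8, 10, 14, 16, 17, 18, 19, 27, 29, 35, 36, 39, 43, 56, 58, 62, 65, 66]:

lo=0, hi=19, mid=9, arr[mid]=27 -> 27 < 43, search right half
lo=10, hi=19, mid=14, arr[mid]=43 -> Found target at index 14!

Binary search finds 43 at index 14 after 2 comparisons. The search repeatedly halves the search space by comparing with the middle element.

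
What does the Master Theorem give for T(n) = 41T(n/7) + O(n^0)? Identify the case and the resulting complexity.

Master Theorem for T(n) = 41T(n/7) + O(n^0):

a = 41, b = 7, c = 0
log_b(a) = log_7(41) = 1.9084

Case 1: c = 0 < log_7(41) = 1.9084
T(n) = O(n^(log_7 41))

For T(n) = 41T(n/7) + O(n^0): log_7(41) = 1.9084. This is Case 1 of the Master Theorem (c < log_b(a), work dominated by leaves), giving O(n^(log_7 41)).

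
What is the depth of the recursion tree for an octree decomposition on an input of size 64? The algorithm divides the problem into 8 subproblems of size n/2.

For divide and conquer with division factor 2:

Problem sizes at each level:
Level 0: 64
Level 1: 32
Level 2: 16
Level 3: 8
Level 4: 4
Level 5: 2
Level 6: 1

The root is level 0 and the size-1 base case is level 6 (the tree spans levels 0 through 6, i.e. 7 levels counting the root), so the depth is the number of divisions: log_2(64) = 6

The recursion tree depth is log_2(64) = 6. At each level, the problem size is divided by 2, so it takes 6 divisions to reduce to a base case of size 1. The algorithm makes 8 recursive calls at each level.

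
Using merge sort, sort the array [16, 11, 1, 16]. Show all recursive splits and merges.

Merge sort trace:

Split: [16, 11, 1, 16] -> [16, 11] and [1, 16]
  Split: [16, 11] -> [16] and [11]
  Merge: [16] + [11] -> [11, 16]
  Split: [1, 16] -> [1] and [16]
  Merge: [1] + [16] -> [1, 16]
Merge: [11, 16] + [1, 16] -> [1, 11, 16, 16]

Final sorted array: [1, 11, 16, 16]

The merge sort proceeds by recursively splitting the array and merging sorted halves.
After all merges, the sorted array is [1, 11, 16, 16].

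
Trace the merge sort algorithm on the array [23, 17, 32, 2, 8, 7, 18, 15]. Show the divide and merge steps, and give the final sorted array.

Merge sort trace:

Split: [23, 17, 32, 2, 8, 7, 18, 15] -> [23, 17, 32, 2] and [8, 7, 18, 15]
  Split: [23, 17, 32, 2] -> [23, 17] and [32, 2]
    Split: [23, 17] -> [23] and [17]
    Merge: [23] + [17] -> [17, 23]
    Split: [32, 2] -> [32] and [2]
    Merge: [32] + [2] -> [2, 32]
  Merge: [17, 23] + [2, 32] -> [2, 17, 23, 32]
  Split: [8, 7, 18, 15] -> [8, 7] and [18, 15]
    Split: [8, 7] -> [8] and [7]
    Merge: [8] + [7] -> [7, 8]
    Split: [18, 15] -> [18] and [15]
    Merge: [18] + [15] -> [15, 18]
  Merge: [7, 8] + [15, 18] -> [7, 8, 15, 18]
Merge: [2, 17, 23, 32] + [7, 8, 15, 18] -> [2, 7, 8, 15, 17, 18, 23, 32]

Final sorted array: [2, 7, 8, 15, 17, 18, 23, 32]

The merge sort proceeds by recursively splitting the array and merging sorted halves.
After all merges, the sorted array is [2, 7, 8, 15, 17, 18, 23, 32].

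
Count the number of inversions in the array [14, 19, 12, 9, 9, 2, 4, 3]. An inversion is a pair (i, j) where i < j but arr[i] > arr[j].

Finding inversions in [14, 19, 12, 9, 9, 2, 4, 3]:

(0, 2): arr[0]=14 > arr[2]=12
(0, 3): arr[0]=14 > arr[3]=9
(0, 4): arr[0]=14 > arr[4]=9
(0, 5): arr[0]=14 > arr[5]=2
(0, 6): arr[0]=14 > arr[6]=4
(0, 7): arr[0]=14 > arr[7]=3
(1, 2): arr[1]=19 > arr[2]=12
(1, 3): arr[1]=19 > arr[3]=9
(1, 4): arr[1]=19 > arr[4]=9
(1, 5): arr[1]=19 > arr[5]=2
(1, 6): arr[1]=19 > arr[6]=4
(1, 7): arr[1]=19 > arr[7]=3
(2, 3): arr[2]=12 > arr[3]=9
(2, 4): arr[2]=12 > arr[4]=9
(2, 5): arr[2]=12 > arr[5]=2
(2, 6): arr[2]=12 > arr[6]=4
(2, 7): arr[2]=12 > arr[7]=3
(3, 5): arr[3]=9 > arr[5]=2
(3, 6): arr[3]=9 > arr[6]=4
(3, 7): arr[3]=9 > arr[7]=3
(4, 5): arr[4]=9 > arr[5]=2
(4, 6): arr[4]=9 > arr[6]=4
(4, 7): arr[4]=9 > arr[7]=3
(6, 7): arr[6]=4 > arr[7]=3

Total inversions: 24

The array has 24 inversion(s): (0,2), (0,3), (0,4), (0,5), (0,6), (0,7), (1,2), (1,3), (1,4), (1,5), (1,6), (1,7), (2,3), (2,4), (2,5), (2,6), (2,7), (3,5), (3,6), (3,7), (4,5), (4,6), (4,7), (6,7). Each pair (i,j) satisfies i < j and arr[i] > arr[j].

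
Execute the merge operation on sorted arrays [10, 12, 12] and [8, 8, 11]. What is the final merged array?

Merging process:

Compare 10 vs 8: take 8 from right. Merged: [8]
Compare 10 vs 8: take 8 from right. Merged: [8, 8]
Compare 10 vs 11: take 10 from left. Merged: [8, 8, 10]
Compare 12 vs 11: take 11 from right. Merged: [8, 8, 10, 11]
Append remaining from left: [12, 12]. Merged: [8, 8, 10, 11, 12, 12]

Final merged array: [8, 8, 10, 11, 12, 12]
Total comparisons: 4

The merged array is [8, 8, 10, 11, 12, 12], requiring 4 comparisons. The merge step runs in O(n) time where n is the total number of elements.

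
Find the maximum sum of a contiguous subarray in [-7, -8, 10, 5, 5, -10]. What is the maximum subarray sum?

Using Kadane's algorithm on [-7, -8, 10, 5, 5, -10]:

Scanning through the array:
Position 1 (value -8): max_ending_here = -8, max_so_far = -7
Position 2 (value 10): max_ending_here = 10, max_so_far = 10
Position 3 (value 5): max_ending_here = 15, max_so_far = 15
Position 4 (value 5): max_ending_here = 20, max_so_far = 20
Position 5 (value -10): max_ending_here = 10, max_so_far = 20

Maximum subarray: [10, 5, 5]
Maximum sum: 20

The maximum subarray is [10, 5, 5] with sum 20. This subarray runs from index 2 to index 4.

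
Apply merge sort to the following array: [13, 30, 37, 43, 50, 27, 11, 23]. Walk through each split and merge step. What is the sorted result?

Merge sort trace:

Split: [13, 30, 37, 43, 50, 27, 11, 23] -> [13, 30, 37, 43] and [50, 27, 11, 23]
  Split: [13, 30, 37, 43] -> [13, 30] and [37, 43]
    Split: [13, 30] -> [13] and [30]
    Merge: [13] + [30] -> [13, 30]
    Split: [37, 43] -> [37] and [43]
    Merge: [37] + [43] -> [37, 43]
  Merge: [13, 30] + [37, 43] -> [13, 30, 37, 43]
  Split: [50, 27, 11, 23] -> [50, 27] and [11, 23]
    Split: [50, 27] -> [50] and [27]
    Merge: [50] + [27] -> [27, 50]
    Split: [11, 23] -> [11] and [23]
    Merge: [11] + [23] -> [11, 23]
  Merge: [27, 50] + [11, 23] -> [11, 23, 27, 50]
Merge: [13, 30, 37, 43] + [11, 23, 27, 50] -> [11, 13, 23, 27, 30, 37, 43, 50]

Final sorted array: [11, 13, 23, 27, 30, 37, 43, 50]

The merge sort proceeds by recursively splitting the array and merging sorted halves.
After all merges, the sorted array is [11, 13, 23, 27, 30, 37, 43, 50].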